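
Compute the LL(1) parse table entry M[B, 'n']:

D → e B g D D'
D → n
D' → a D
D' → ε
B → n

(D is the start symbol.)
B → n

To find M[B, 'n'], we find productions for B where 'n' is in the predict set (PREDICT(N → α) = (FIRST(α) \ {ε}) ∪ (FOLLOW(N) if α ⇒* ε)).

B → n: PREDICT = { 'n' }
  'n' is in predict set, so this production goes in M[B, 'n']

M[B, 'n'] = B → n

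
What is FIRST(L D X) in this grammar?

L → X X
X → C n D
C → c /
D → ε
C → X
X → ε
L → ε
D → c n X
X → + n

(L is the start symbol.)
FIRST sets of the non-terminals involved (from the grammar, by fixed-point iteration):
  FIRST(L) = { '+', 'c', 'n', ε }
  FIRST(D) = { 'c', ε }
  FIRST(X) = { '+', 'c', 'n', ε }

To compute FIRST(L D X), process the symbols left to right:
Symbol L is a non-terminal. Add FIRST(L) \ {ε} = { '+', 'c', 'n' }
L is nullable (ε ∈ FIRST(L)), continue to the next symbol.
Symbol D is a non-terminal. Add FIRST(D) \ {ε} = { 'c' }
D is nullable (ε ∈ FIRST(D)), continue to the next symbol.
Symbol X is a non-terminal. Add FIRST(X) \ {ε} = { '+', 'c', 'n' }
X is nullable (ε ∈ FIRST(X)), continue to the next symbol.
All symbols are nullable, so ε is in the result.
FIRST(L D X) = { '+', 'c', 'n', ε }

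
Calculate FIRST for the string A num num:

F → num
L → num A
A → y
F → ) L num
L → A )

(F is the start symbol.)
{ 'y' }

FIRST sets of the non-terminals involved (from the grammar, by fixed-point iteration):
  FIRST(A) = { 'y' }

To compute FIRST(A num num), process the symbols left to right:
Symbol A is a non-terminal. Add FIRST(A) \ {ε} = { 'y' }
A is not nullable (ε ∉ FIRST(A)), so stop here.
FIRST(A num num) = { 'y' }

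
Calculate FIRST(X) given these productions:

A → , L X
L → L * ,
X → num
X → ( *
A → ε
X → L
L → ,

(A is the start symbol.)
{ '(', ',', 'num' }

FIRST sets of the other non-terminals involved (by the same procedure, iterated to a fixed point):
  FIRST(L) = { ',' }

From X → num:
  - num is a terminal: add 'num' and stop
From X → ( *:
  - '(' is a terminal: add '(' and stop
From X → L:
  - L is a non-terminal: add FIRST(L) \ {ε} = { ',' }
    L is not nullable, so stop

Collecting: FIRST(X) = { '(', ',', 'num' }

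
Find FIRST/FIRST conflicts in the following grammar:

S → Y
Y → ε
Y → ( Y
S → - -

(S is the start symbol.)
No FIRST/FIRST conflicts.

FIRST sets of the non-terminals at (or reachable through a nullable prefix from) the front of some alternative:
  FIRST(Y) = { '(', ε }

Productions for S:
  S → Y: FIRST = { '(', ε }
  S → - -: FIRST = { '-' }
Productions for Y:
  Y → ε: FIRST = { ε }
  Y → ( Y: FIRST = { '(' }

All alternatives of each non-terminal have pairwise disjoint FIRST sets.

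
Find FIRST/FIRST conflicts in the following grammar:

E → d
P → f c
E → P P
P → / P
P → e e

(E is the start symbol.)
No FIRST/FIRST conflicts.

A FIRST/FIRST conflict occurs when two productions N → α and N → β for the same non-terminal have FIRST(α) ∩ FIRST(β) ≠ ∅ (with ε ∈ FIRST of a nullable right-hand side, so two nullable alternatives also conflict).

FIRST sets of the non-terminals at (or reachable through a nullable prefix from) the front of some alternative:
  FIRST(P) = { '/', 'e', 'f' }

Productions for E:
  E → d: FIRST = { 'd' }
  E → P P: FIRST = { '/', 'e', 'f' }
Productions for P:
  P → f c: FIRST = { 'f' }
  P → / P: FIRST = { '/' }
  P → e e: FIRST = { 'e' }

All alternatives of each non-terminal have pairwise disjoint FIRST sets.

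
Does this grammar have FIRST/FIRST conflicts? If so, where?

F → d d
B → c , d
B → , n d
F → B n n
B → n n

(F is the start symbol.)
A FIRST/FIRST conflict occurs when two productions N → α and N → β for the same non-terminal have FIRST(α) ∩ FIRST(β) ≠ ∅ (with ε ∈ FIRST of a nullable right-hand side, so two nullable alternatives also conflict).

FIRST sets of the non-terminals at (or reachable through a nullable prefix from) the front of some alternative:
  FIRST(B) = { ',', 'c', 'n' }

Productions for F:
  F → d d: FIRST = { 'd' }
  F → B n n: FIRST = { ',', 'c', 'n' }
Productions for B:
  B → c , d: FIRST = { 'c' }
  B → , n d: FIRST = { ',' }
  B → n n: FIRST = { 'n' }

All alternatives of each non-terminal have pairwise disjoint FIRST sets.

Answer: No FIRST/FIRST conflicts.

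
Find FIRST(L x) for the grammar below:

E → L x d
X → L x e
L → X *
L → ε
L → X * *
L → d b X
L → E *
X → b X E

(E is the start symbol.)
FIRST sets of the non-terminals involved (from the grammar, by fixed-point iteration):
  FIRST(L) = { 'b', 'd', 'x', ε }

To compute FIRST(L x), process the symbols left to right:
Symbol L is a non-terminal. Add FIRST(L) \ {ε} = { 'b', 'd', 'x' }
L is nullable (ε ∈ FIRST(L)), continue to the next symbol.
Symbol x is a terminal. Add 'x' and stop.
FIRST(L x) = { 'b', 'd', 'x' }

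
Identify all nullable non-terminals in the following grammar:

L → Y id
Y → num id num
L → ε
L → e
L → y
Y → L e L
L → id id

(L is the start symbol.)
{ 'L' }

A non-terminal is nullable if it can derive ε (the empty string): either it has an ε-production, or it has a production whose right-hand side consists entirely of nullable non-terminals.

ε-productions: L → ε
So L is immediately nullable.
No further non-terminal can be added: every production for the remaining non-terminals contains a terminal or a non-nullable non-terminal.
Nullable = { 'L' }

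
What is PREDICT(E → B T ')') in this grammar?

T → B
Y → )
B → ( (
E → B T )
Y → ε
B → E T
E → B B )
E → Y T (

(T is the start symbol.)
{ '(', ')' }

PREDICT(E → B T ')') = (FIRST(RHS) \ {ε}) ∪ (FOLLOW(E) if ε ∈ FIRST(RHS), i.e. RHS ⇒* ε)
FIRST(B) = { '(', ')' }
FIRST(B T ')') = { '(', ')' }
ε ∉ FIRST(B T ')'), so FOLLOW(E) is not added.
PREDICT(E → B T ')') = { '(', ')' }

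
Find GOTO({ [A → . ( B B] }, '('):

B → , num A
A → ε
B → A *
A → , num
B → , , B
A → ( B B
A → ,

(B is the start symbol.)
GOTO(I, '(') = CLOSURE({ [A → αX.β] : [A → α.Xβ] ∈ I, X = '(' })

Items with dot before '(', with the dot advanced:
  [A → . ( B B] → [A → ( . B B]
Closure of the advanced items:
  [A → ( . B B] has the dot before B: add [B → . , num A], [B → . A *], [B → . , , B]
  [B → . A *] has the dot before A: add [A → .], [A → . , num], [A → . ( B B], [A → . ,]

GOTO = { [A → ( . B B], [A → . ( B B], [A → . , num], [A → . ,], [A → .], [B → . , , B], [B → . , num A], [B → . A *] }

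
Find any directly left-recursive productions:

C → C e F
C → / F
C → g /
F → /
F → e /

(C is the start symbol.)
Direct left recursion occurs when N → N α for some non-terminal N (the right-hand side begins with the left-hand side itself).

C → C e F: LEFT RECURSIVE (starts with C)
C → / F: starts with '/'
C → g /: starts with g
F → /: starts with '/'
F → e /: starts with e

The grammar has direct left recursion on: C.

Answer: Yes, C is left-recursive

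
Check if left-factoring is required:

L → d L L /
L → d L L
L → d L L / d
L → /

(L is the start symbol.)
Yes, L has productions with common prefix 'd L L'

Left-factoring is needed when two productions for the same non-terminal
share a common prefix on the right-hand side.

Productions for L:
  L → d L L /
  L → d L L
  L → d L L / d
  L → /

Found common prefix 'd L L' in productions for L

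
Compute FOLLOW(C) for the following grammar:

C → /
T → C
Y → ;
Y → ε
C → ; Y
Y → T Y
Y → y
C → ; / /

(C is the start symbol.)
To compute FOLLOW(C), find every occurrence of C on a right-hand side N → α C β: add FIRST(β) \ {ε}, and if β is empty or nullable also add FOLLOW(N). Iterate to a fixed point.

C is the start symbol, so $ ∈ FOLLOW(C).
In T → C: C is at the end, add FOLLOW(T)

The FOLLOW sets referred to above (computed the same way, to a fixed point):
  FOLLOW(T) = { $, '/', ';', 'y' }

Taking the union: FOLLOW(C) = { $, '/', ';', 'y' }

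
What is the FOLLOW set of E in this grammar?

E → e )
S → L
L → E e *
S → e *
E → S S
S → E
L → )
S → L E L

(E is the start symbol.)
To compute FOLLOW(E), find every occurrence of E on a right-hand side N → α E β: add FIRST(β) \ {ε}, and if β is empty or nullable also add FOLLOW(N). Iterate to a fixed point.

E is the start symbol, so $ ∈ FOLLOW(E).
In L → E e *: E is followed by e '*', add FIRST(e '*') \ {ε} = { 'e' }
In S → E: E is at the end, add FOLLOW(S)
In S → L E L: E is followed by L, add FIRST(L) \ {ε} = { ')', 'e' }

The FOLLOW sets referred to above (computed the same way, to a fixed point):
  FOLLOW(S) = { $, ')', 'e' }

Taking the union: FOLLOW(E) = { $, ')', 'e' }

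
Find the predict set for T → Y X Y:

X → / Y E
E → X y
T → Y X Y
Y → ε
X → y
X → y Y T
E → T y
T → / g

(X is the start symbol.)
{ '/', 'y' }

PREDICT(T → Y X Y) = (FIRST(RHS) \ {ε}) ∪ (FOLLOW(T) if ε ∈ FIRST(RHS), i.e. RHS ⇒* ε)
FIRST(Y) = { ε }
FIRST(X) = { '/', 'y' }
FIRST(Y X Y) = { '/', 'y' }
ε ∉ FIRST(Y X Y), so FOLLOW(T) is not added.
PREDICT(T → Y X Y) = { '/', 'y' }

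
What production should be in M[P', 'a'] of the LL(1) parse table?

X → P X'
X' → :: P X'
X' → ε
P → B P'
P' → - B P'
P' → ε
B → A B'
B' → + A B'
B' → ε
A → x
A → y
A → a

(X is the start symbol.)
Empty (error entry)

To find M[P', 'a'], we find productions for P' where 'a' is in the predict set (PREDICT(N → α) = (FIRST(α) \ {ε}) ∪ (FOLLOW(N) if α ⇒* ε)).

Relevant sets:
  FOLLOW(P') = { $, '::' }

P' → - B P': PREDICT = { '-' }
P' → ε: PREDICT = { $, '::' }

M[P', 'a'] is empty (no production applies)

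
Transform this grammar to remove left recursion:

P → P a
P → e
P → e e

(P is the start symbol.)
P → e P'
P → e e P'
P' → a P'
P' → ε

P is directly left-recursive. The standard transformation for
  A → A α₁ | ... | A α_m | β₁ | ... | β_n
is
  A  → β₁ A' | ... | β_n A'
  A' → α₁ A' | ... | α_m A' | ε

P → e becomes P → e P'
P → e e becomes P → e e P'
P → P a becomes P' → a P'
Add P' → ε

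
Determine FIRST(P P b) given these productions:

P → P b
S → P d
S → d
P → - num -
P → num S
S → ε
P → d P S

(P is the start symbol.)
{ '-', 'd', 'num' }

FIRST sets of the non-terminals involved (from the grammar, by fixed-point iteration):
  FIRST(P) = { '-', 'd', 'num' }

To compute FIRST(P P b), process the symbols left to right:
Symbol P is a non-terminal. Add FIRST(P) \ {ε} = { '-', 'd', 'num' }
P is not nullable (ε ∉ FIRST(P)), so stop here.
FIRST(P P b) = { '-', 'd', 'num' }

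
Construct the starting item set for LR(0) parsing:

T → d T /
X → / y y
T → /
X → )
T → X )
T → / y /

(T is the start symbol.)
First, augment the grammar with T' → T
I₀ = CLOSURE({ [T' → . T] }):
  [T' → . T] has the dot before T: add [T → . d T /], [T → . /], [T → . X )], [T → . / y /]
  [T → . X )] has the dot before X: add [X → . / y y], [X → . )]
No further items can be added.

I₀ = { [T → . / y /], [T → . /], [T → . X )], [T → . d T /], [T' → . T], [X → . )], [X → . / y y] }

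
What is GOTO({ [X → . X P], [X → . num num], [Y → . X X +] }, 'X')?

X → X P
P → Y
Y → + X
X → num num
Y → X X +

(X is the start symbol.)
{ [P → . Y], [X → . X P], [X → . num num], [X → X . P], [Y → . + X], [Y → . X X +], [Y → X . X +] }

GOTO(I, 'X') = CLOSURE({ [A → αX.β] : [A → α.Xβ] ∈ I, X = 'X' })

Items with dot before 'X', with the dot advanced:
  [X → . X P] → [X → X . P]
  [Y → . X X +] → [Y → X . X +]
Closure of the advanced items:
  [X → X . P] has the dot before P: add [P → . Y]
  [Y → X . X +] has the dot before X: add [X → . X P], [X → . num num]
  [P → . Y] has the dot before Y: add [Y → . + X], [Y → . X X +]

GOTO = { [P → . Y], [X → . X P], [X → . num num], [X → X . P], [Y → . + X], [Y → . X X +], [Y → X . X +] }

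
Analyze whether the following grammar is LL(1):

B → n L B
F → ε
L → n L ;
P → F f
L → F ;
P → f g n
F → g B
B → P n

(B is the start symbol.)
No. Predict set conflict for P: { 'f' }

A grammar is LL(1) if for each non-terminal N with multiple productions, the predict sets of those productions are pairwise disjoint, where PREDICT(N → α) = (FIRST(α) \ {ε}) ∪ (FOLLOW(N) if α ⇒* ε).

Relevant sets:
  FIRST(P) = { 'f', 'g' }
  FIRST(F) = { 'g', ε }
  FOLLOW(F) = { ';', 'f' }

For B:
  PREDICT(B → n L B) = { 'n' }
  PREDICT(B → P n) = { 'f', 'g' }
For F:
  PREDICT(F → ε) = { ';', 'f' }
  PREDICT(F → g B) = { 'g' }
For L:
  PREDICT(L → n L ';') = { 'n' }
  PREDICT(L → F ';') = { ';', 'g' }
For P:
  PREDICT(P → F f) = { 'f', 'g' }
  PREDICT(P → f g n) = { 'f' }

Conflict found: Predict set conflict for P: { 'f' }
The grammar is NOT LL(1).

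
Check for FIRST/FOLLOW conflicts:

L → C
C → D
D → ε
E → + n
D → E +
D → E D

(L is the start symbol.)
No FIRST/FOLLOW conflicts.

A FIRST/FOLLOW conflict occurs when a non-terminal N has a nullable alternative N → β (β ⇒* ε) and another alternative N → α with FIRST(α) ∩ FOLLOW(N) ≠ ∅: on such a lookahead the parser cannot decide between expanding α and letting N vanish via β.

Nullable non-terminals: C, D, L.
FIRST sets used below: FIRST(E) = { '+' }
C has a nullable alternative but only one production, so nothing to check.

D: nullable alternative(s) D → ε; FOLLOW(D) = { $ }
  D → ε: FIRST \ {ε} = { } — this is the only nullable alternative, skip
  D → E +: FIRST \ {ε} = { '+' } — disjoint from FOLLOW(D)
  D → E D: FIRST \ {ε} = { '+' } — disjoint from FOLLOW(D)
L has a nullable alternative but only one production, so nothing to check.

E has no nullable alternative, so no FIRST/FOLLOW check is needed there.

No FIRST/FOLLOW conflicts found.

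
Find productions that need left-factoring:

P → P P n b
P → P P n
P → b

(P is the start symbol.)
Yes, P has productions with common prefix 'P P n'

Left-factoring is needed when two productions for the same non-terminal
share a common prefix on the right-hand side.

Productions for P:
  P → P P n b
  P → P P n
  P → b

Found common prefix 'P P n' in productions for P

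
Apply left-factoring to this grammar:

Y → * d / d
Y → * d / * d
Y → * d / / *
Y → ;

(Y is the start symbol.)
Y → * d / Y'
Y' → d
Y' → * d
Y' → / *
Y → ;

Left-factoring transforms A → αβ₁ | αβ₂ into A → αA' and A' → β₁ | β₂
(α is the longest common prefix among the alternatives). Repeat until
no nonterminal has two alternatives with a common prefix.

Round 1: Y has alternatives sharing prefix '* d /'. Introduce Y': Y → * d / Y'
  Add: Y' → d
  Add: Y' → * d
  Add: Y' → / *

No remaining common prefixes — done.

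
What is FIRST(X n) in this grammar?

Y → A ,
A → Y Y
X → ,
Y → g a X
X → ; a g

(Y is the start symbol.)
{ ',', ';' }

FIRST sets of the non-terminals involved (from the grammar, by fixed-point iteration):
  FIRST(X) = { ',', ';' }

To compute FIRST(X n), process the symbols left to right:
Symbol X is a non-terminal. Add FIRST(X) \ {ε} = { ',', ';' }
X is not nullable (ε ∉ FIRST(X)), so stop here.
FIRST(X n) = { ',', ';' }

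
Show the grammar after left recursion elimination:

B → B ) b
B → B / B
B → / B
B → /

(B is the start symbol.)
B is directly left-recursive. The standard transformation for
  A → A α₁ | ... | A α_m | β₁ | ... | β_n
is
  A  → β₁ A' | ... | β_n A'
  A' → α₁ A' | ... | α_m A' | ε

B → / B becomes B → / B B'
B → / becomes B → / B'
B → B ) b becomes B' → ) b B'
B → B / B becomes B' → / B B'
Add B' → ε

Resulting grammar:
B → / B B'
B → / B'
B' → ) b B'
B' → / B B'
B' → ε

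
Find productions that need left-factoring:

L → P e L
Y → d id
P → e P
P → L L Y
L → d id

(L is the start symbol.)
No, left-factoring is not needed

Left-factoring is needed when two productions for the same non-terminal
share a common prefix on the right-hand side.

Productions for L:
  L → P e L
  L → d id
Productions for P:
  P → e P
  P → L L Y

No common prefixes found.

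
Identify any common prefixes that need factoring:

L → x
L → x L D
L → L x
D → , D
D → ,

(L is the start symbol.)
Yes, L has productions with common prefix 'x'; D has productions with common prefix ','

Left-factoring is needed when two productions for the same non-terminal
share a common prefix on the right-hand side.

Productions for L:
  L → x
  L → x L D
  L → L x
Productions for D:
  D → , D
  D → ,

Found common prefix 'x' in productions for L
Found common prefix ',' in productions for D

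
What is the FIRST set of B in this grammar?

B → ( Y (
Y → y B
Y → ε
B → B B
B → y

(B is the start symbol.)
{ '(', 'y' }

From B → ( Y (:
  - '(' is a terminal: add '(' and stop
From B → B B:
  - B is the symbol being defined: contributes nothing new
    B is not nullable, so stop
From B → y:
  - y is a terminal: add 'y' and stop

Collecting: FIRST(B) = { '(', 'y' }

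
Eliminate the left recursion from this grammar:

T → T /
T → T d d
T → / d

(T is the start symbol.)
T is directly left-recursive. The standard transformation for
  A → A α₁ | ... | A α_m | β₁ | ... | β_n
is
  A  → β₁ A' | ... | β_n A'
  A' → α₁ A' | ... | α_m A' | ε

T → / d becomes T → / d T'
T → T / becomes T' → / T'
T → T d d becomes T' → d d T'
Add T' → ε

Resulting grammar:
T → / d T'
T' → / T'
T' → d d T'
T' → ε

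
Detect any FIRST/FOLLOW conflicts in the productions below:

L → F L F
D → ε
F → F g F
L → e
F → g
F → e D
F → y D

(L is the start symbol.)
No FIRST/FOLLOW conflicts.

A FIRST/FOLLOW conflict occurs when a non-terminal N has a nullable alternative N → β (β ⇒* ε) and another alternative N → α with FIRST(α) ∩ FOLLOW(N) ≠ ∅: on such a lookahead the parser cannot decide between expanding α and letting N vanish via β.

Nullable non-terminals: D.
D has a nullable alternative but only one production, so nothing to check.

F, L have no nullable alternative, so no FIRST/FOLLOW check is needed there.

No FIRST/FOLLOW conflicts found.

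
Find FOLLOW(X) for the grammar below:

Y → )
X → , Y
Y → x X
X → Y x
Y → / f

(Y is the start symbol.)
To compute FOLLOW(X), find every occurrence of X on a right-hand side N → α X β: add FIRST(β) \ {ε}, and if β is empty or nullable also add FOLLOW(N). Iterate to a fixed point.

In Y → x X: X is at the end, add FOLLOW(Y)

The FOLLOW sets referred to above (computed the same way, to a fixed point):
  FOLLOW(Y) = { $, 'x' }

Taking the union: FOLLOW(X) = { $, 'x' }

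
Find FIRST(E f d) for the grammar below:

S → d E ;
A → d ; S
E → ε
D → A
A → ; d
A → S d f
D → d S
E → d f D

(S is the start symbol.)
FIRST sets of the non-terminals involved (from the grammar, by fixed-point iteration):
  FIRST(E) = { 'd', ε }

To compute FIRST(E f d), process the symbols left to right:
Symbol E is a non-terminal. Add FIRST(E) \ {ε} = { 'd' }
E is nullable (ε ∈ FIRST(E)), continue to the next symbol.
Symbol f is a terminal. Add 'f' and stop.
FIRST(E f d) = { 'd', 'f' }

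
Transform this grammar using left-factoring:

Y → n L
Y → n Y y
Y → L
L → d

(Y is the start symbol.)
Left-factoring transforms A → αβ₁ | αβ₂ into A → αA' and A' → β₁ | β₂
(α is the longest common prefix among the alternatives). Repeat until
no nonterminal has two alternatives with a common prefix.

Round 1: Y has alternatives sharing prefix 'n'. Introduce Y': Y → n Y'
  Add: Y' → L
  Add: Y' → Y y

No remaining common prefixes — done.

Resulting grammar:
Y → n Y'
Y' → L
Y' → Y y
Y → L
L → d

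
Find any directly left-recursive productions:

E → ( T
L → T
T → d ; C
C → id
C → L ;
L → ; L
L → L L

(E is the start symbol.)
Yes, L is left-recursive

E → ( T: starts with '('
L → T: starts with T
T → d ; C: starts with d
C → id: starts with id
C → L ;: starts with L
L → ; L: starts with ';'
L → L L: LEFT RECURSIVE (starts with L)

The grammar has direct left recursion on: L.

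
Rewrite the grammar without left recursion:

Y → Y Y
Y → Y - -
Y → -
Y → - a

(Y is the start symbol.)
Y is directly left-recursive. The standard transformation for
  A → A α₁ | ... | A α_m | β₁ | ... | β_n
is
  A  → β₁ A' | ... | β_n A'
  A' → α₁ A' | ... | α_m A' | ε

Y → - becomes Y → - Y'
Y → - a becomes Y → - a Y'
Y → Y Y becomes Y' → Y Y'
Y → Y - - becomes Y' → - - Y'
Add Y' → ε

Resulting grammar:
Y → - Y'
Y → - a Y'
Y' → Y Y'
Y' → - - Y'
Y' → ε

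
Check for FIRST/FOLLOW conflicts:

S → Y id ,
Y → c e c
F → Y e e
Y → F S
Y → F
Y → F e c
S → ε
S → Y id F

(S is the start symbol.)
Nullable non-terminals: S.
FIRST sets used below: FIRST(Y) = { 'c' }

S: nullable alternative(s) S → ε; FOLLOW(S) = { $, 'e', 'id' }
  S → Y id ,: FIRST \ {ε} = { 'c' } — disjoint from FOLLOW(S)
  S → ε: FIRST \ {ε} = { } — this is the only nullable alternative, skip
  S → Y id F: FIRST \ {ε} = { 'c' } — disjoint from FOLLOW(S)

F, Y have no nullable alternative, so no FIRST/FOLLOW check is needed there.

No FIRST/FOLLOW conflicts found.

Answer: No FIRST/FOLLOW conflicts.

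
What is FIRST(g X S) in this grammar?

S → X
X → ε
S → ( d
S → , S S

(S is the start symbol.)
To compute FIRST(g X S), process the symbols left to right:
Symbol g is a terminal. Add 'g' and stop.
FIRST(g X S) = { 'g' }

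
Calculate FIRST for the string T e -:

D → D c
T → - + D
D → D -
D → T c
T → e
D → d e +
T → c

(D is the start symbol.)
FIRST sets of the non-terminals involved (from the grammar, by fixed-point iteration):
  FIRST(T) = { '-', 'c', 'e' }

To compute FIRST(T e -), process the symbols left to right:
Symbol T is a non-terminal. Add FIRST(T) \ {ε} = { '-', 'c', 'e' }
T is not nullable (ε ∉ FIRST(T)), so stop here.
FIRST(T e -) = { '-', 'c', 'e' }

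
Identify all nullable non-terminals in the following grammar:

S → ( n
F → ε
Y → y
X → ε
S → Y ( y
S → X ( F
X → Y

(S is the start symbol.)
{ 'F', 'X' }

A non-terminal is nullable if it can derive ε (the empty string): either it has an ε-production, or it has a production whose right-hand side consists entirely of nullable non-terminals.

ε-productions: F → ε, X → ε
So F, X are immediately nullable.
No further non-terminal can be added: every production for the remaining non-terminals contains a terminal or a non-nullable non-terminal.
Nullable = { 'F', 'X' }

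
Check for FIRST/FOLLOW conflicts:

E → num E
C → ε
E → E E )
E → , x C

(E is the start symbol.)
No FIRST/FOLLOW conflicts.

A FIRST/FOLLOW conflict occurs when a non-terminal N has a nullable alternative N → β (β ⇒* ε) and another alternative N → α with FIRST(α) ∩ FOLLOW(N) ≠ ∅: on such a lookahead the parser cannot decide between expanding α and letting N vanish via β.

Nullable non-terminals: C.
C has a nullable alternative but only one production, so nothing to check.

E has no nullable alternative, so no FIRST/FOLLOW check is needed there.

No FIRST/FOLLOW conflicts found.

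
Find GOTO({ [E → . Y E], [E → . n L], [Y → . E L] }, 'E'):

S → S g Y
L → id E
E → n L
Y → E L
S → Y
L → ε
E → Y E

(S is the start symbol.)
{ [L → . id E], [L → .], [Y → E . L] }

GOTO(I, 'E') = CLOSURE({ [A → αX.β] : [A → α.Xβ] ∈ I, X = 'E' })

Items with dot before 'E', with the dot advanced:
  [Y → . E L] → [Y → E . L]
Closure of the advanced items:
  [Y → E . L] has the dot before L: add [L → . id E], [L → .]

GOTO = { [L → . id E], [L → .], [Y → E . L] }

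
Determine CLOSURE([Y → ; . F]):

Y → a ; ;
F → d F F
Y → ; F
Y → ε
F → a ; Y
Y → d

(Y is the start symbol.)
To compute CLOSURE, for each item [A → α.Bβ] where B is a non-terminal, add [B → .γ] for all productions B → γ; repeat for the newly added items until nothing changes.

Start with: [Y → ; . F]
  [Y → ; . F] has the dot before F: add [F → . d F F], [F → . a ; Y]
No further items can be added.

CLOSURE = { [F → . a ; Y], [F → . d F F], [Y → ; . F] }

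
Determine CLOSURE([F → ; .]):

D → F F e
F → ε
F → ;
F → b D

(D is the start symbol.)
To compute CLOSURE, for each item [A → α.Bβ] where B is a non-terminal, add [B → .γ] for all productions B → γ; repeat for the newly added items until nothing changes.

Start with: [F → ; .]
The dot is at the end, so nothing is added.

CLOSURE = { [F → ; .] }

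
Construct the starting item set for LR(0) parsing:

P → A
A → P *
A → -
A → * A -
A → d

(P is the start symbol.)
First, augment the grammar with P' → P
I₀ = CLOSURE({ [P' → . P] }):
  [P' → . P] has the dot before P: add [P → . A]
  [P → . A] has the dot before A: add [A → . P *], [A → . -], [A → . * A -], [A → . d]
No further items can be added.

I₀ = { [A → . * A -], [A → . -], [A → . P *], [A → . d], [P → . A], [P' → . P] }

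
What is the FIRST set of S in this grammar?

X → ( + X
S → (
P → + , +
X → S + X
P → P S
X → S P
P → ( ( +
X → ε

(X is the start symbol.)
{ '(' }

To compute FIRST(S), examine every production with S on the left-hand side, reading each right-hand side left to right until a non-nullable symbol is reached.

From S → (:
  - '(' is a terminal: add '(' and stop

Collecting: FIRST(S) = { '(' }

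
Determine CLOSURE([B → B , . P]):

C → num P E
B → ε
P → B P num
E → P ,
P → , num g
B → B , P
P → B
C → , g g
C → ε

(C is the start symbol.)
To compute CLOSURE, for each item [A → α.Bβ] where B is a non-terminal, add [B → .γ] for all productions B → γ; repeat for the newly added items until nothing changes.

Start with: [B → B , . P]
  [B → B , . P] has the dot before P: add [P → . B P num], [P → . , num g], [P → . B]
  [P → . B P num] has the dot before B: add [B → .], [B → . B , P]
No further items can be added.

CLOSURE = { [B → . B , P], [B → .], [B → B , . P], [P → . , num g], [P → . B P num], [P → . B] }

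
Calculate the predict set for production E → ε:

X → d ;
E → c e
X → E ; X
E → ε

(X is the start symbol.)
{ ';' }

PREDICT(E → ε) = (FIRST(RHS) \ {ε}) ∪ (FOLLOW(E) if ε ∈ FIRST(RHS), i.e. RHS ⇒* ε)
The right-hand side is ε (FIRST(ε) = { ε }), so the predict set is FOLLOW(E) = { ';' }
PREDICT(E → ε) = { ';' }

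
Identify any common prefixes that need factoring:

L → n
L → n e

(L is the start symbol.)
Yes, L has productions with common prefix 'n'

Left-factoring is needed when two productions for the same non-terminal
share a common prefix on the right-hand side.

Productions for L:
  L → n
  L → n e

Found common prefix 'n' in productions for L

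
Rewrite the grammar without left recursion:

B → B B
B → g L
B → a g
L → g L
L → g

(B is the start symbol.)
B is directly left-recursive. The standard transformation for
  A → A α₁ | ... | A α_m | β₁ | ... | β_n
is
  A  → β₁ A' | ... | β_n A'
  A' → α₁ A' | ... | α_m A' | ε

B → g L becomes B → g L B'
B → a g becomes B → a g B'
B → B B becomes B' → B B'
Add B' → ε

Productions for other non-terminals are unchanged:
  L → g L
  L → g

Resulting grammar:
B → g L B'
B → a g B'
B' → B B'
B' → ε
L → g L
L → g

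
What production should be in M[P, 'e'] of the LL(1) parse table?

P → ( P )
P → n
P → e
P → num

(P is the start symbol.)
P → e

To find M[P, 'e'], we find productions for P where 'e' is in the predict set (PREDICT(N → α) = (FIRST(α) \ {ε}) ∪ (FOLLOW(N) if α ⇒* ε)).

P → ( P ): PREDICT = { '(' }
P → n: PREDICT = { 'n' }
P → e: PREDICT = { 'e' }
  'e' is in predict set, so this production goes in M[P, 'e']
P → num: PREDICT = { 'num' }

M[P, 'e'] = P → e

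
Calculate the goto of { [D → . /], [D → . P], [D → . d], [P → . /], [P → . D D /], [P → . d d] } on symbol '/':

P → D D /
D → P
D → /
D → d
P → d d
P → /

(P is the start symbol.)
{ [D → / .], [P → / .] }

GOTO(I, '/') = CLOSURE({ [A → αX.β] : [A → α.Xβ] ∈ I, X = '/' })

Items with dot before '/', with the dot advanced:
  [D → . /] → [D → / .]
  [P → . /] → [P → / .]
Closure adds nothing (no advanced item has the dot before a non-terminal).

GOTO = { [D → / .], [P → / .] }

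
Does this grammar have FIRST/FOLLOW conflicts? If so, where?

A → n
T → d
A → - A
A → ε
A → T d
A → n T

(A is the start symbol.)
No FIRST/FOLLOW conflicts.

Nullable non-terminals: A.
FIRST sets used below: FIRST(T) = { 'd' }

A: nullable alternative(s) A → ε; FOLLOW(A) = { $ }
  A → n: FIRST \ {ε} = { 'n' } — disjoint from FOLLOW(A)
  A → - A: FIRST \ {ε} = { '-' } — disjoint from FOLLOW(A)
  A → ε: FIRST \ {ε} = { } — this is the only nullable alternative, skip
  A → T d: FIRST \ {ε} = { 'd' } — disjoint from FOLLOW(A)
  A → n T: FIRST \ {ε} = { 'n' } — disjoint from FOLLOW(A)

T has no nullable alternative, so no FIRST/FOLLOW check is needed there.

No FIRST/FOLLOW conflicts found.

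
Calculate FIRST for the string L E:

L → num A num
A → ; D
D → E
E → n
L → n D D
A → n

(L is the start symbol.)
FIRST sets of the non-terminals involved (from the grammar, by fixed-point iteration):
  FIRST(L) = { 'n', 'num' }

To compute FIRST(L E), process the symbols left to right:
Symbol L is a non-terminal. Add FIRST(L) \ {ε} = { 'n', 'num' }
L is not nullable (ε ∉ FIRST(L)), so stop here.
FIRST(L E) = { 'n', 'num' }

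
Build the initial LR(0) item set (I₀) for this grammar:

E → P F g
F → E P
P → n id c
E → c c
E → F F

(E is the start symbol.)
{ [E → . F F], [E → . P F g], [E → . c c], [E' → . E], [F → . E P], [P → . n id c] }

First, augment the grammar with E' → E
I₀ = CLOSURE({ [E' → . E] }):
  [E' → . E] has the dot before E: add [E → . P F g], [E → . c c], [E → . F F]
  [E → . P F g] has the dot before P: add [P → . n id c]
  [E → . F F] has the dot before F: add [F → . E P]
No further items can be added.

I₀ = { [E → . F F], [E → . P F g], [E → . c c], [E' → . E], [F → . E P], [P → . n id c] }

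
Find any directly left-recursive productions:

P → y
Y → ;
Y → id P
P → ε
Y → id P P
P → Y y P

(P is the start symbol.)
No direct left recursion

Direct left recursion occurs when N → N α for some non-terminal N (the right-hand side begins with the left-hand side itself).

P → y: starts with y
Y → ;: starts with ';'
Y → id P: starts with id
P → ε: starts with ε
Y → id P P: starts with id
P → Y y P: starts with Y

No direct left recursion found.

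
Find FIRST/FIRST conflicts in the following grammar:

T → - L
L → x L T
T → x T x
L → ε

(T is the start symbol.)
No FIRST/FIRST conflicts.

A FIRST/FIRST conflict occurs when two productions N → α and N → β for the same non-terminal have FIRST(α) ∩ FIRST(β) ≠ ∅ (with ε ∈ FIRST of a nullable right-hand side, so two nullable alternatives also conflict).

Productions for T:
  T → - L: FIRST = { '-' }
  T → x T x: FIRST = { 'x' }
Productions for L:
  L → x L T: FIRST = { 'x' }
  L → ε: FIRST = { ε }

All alternatives of each non-terminal have pairwise disjoint FIRST sets.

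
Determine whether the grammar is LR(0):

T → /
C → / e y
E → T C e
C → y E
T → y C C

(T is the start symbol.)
A grammar is LR(0) if no state in the canonical LR(0) collection has:
  - both a shift item (dot before a terminal) and a complete item (shift-reduce conflict), or
  - two or more complete items (reduce-reduce conflict; the accept item [T' → T .] counts as a complete item here).

Augment with T' → T and build the canonical LR(0) collection (I0 = CLOSURE({[T' → . T]}), then GOTO on every symbol after a dot until no new states appear). It has 14 states:
  I0: { [T → . /], [T → . y C C], [T' → . T] }  — shift
  I1: { [T → / .] }  — reduce
  I2: { [T' → T .] }  — accept
  I3: { [C → . / e y], [C → . y E], [T → y . C C] }  — shift
  I4: { [C → / . e y] }  — shift
  I5: { [C → . / e y], [C → . y E], [T → y C . C] }  — shift
  I6: { [C → y . E], [E → . T C e], [T → . /], [T → . y C C] }  — shift
  I7: { [C → y E .] }  — reduce
  I8: { [C → . / e y], [C → . y E], [E → T . C e] }  — shift
  I9: { [E → T C . e] }  — shift
  I10: { [E → T C e .] }  — reduce
  I11: { [T → y C C .] }  — reduce
  I12: { [C → / e . y] }  — shift
  I13: { [C → / e y .] }  — reduce

Every state is either a pure shift/goto state or contains exactly one complete item and nothing to shift — no conflicts. The grammar is LR(0).

Answer: Yes, the grammar is LR(0)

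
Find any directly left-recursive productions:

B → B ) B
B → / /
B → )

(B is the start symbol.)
Direct left recursion occurs when N → N α for some non-terminal N (the right-hand side begins with the left-hand side itself).

B → B ) B: LEFT RECURSIVE (starts with B)
B → / /: starts with '/'
B → ): starts with ')'

The grammar has direct left recursion on: B.

Answer: Yes, B is left-recursive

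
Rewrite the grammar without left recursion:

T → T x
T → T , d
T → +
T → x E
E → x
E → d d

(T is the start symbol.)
T → + T'
T → x E T'
T' → x T'
T' → , d T'
T' → ε
E → x
E → d d

T is directly left-recursive. The standard transformation for
  A → A α₁ | ... | A α_m | β₁ | ... | β_n
is
  A  → β₁ A' | ... | β_n A'
  A' → α₁ A' | ... | α_m A' | ε

T → + becomes T → + T'
T → x E becomes T → x E T'
T → T x becomes T' → x T'
T → T , d becomes T' → , d T'
Add T' → ε

Productions for other non-terminals are unchanged:
  E → x
  E → d d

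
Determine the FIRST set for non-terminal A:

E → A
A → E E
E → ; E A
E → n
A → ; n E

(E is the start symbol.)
{ ';', 'n' }

FIRST sets of the other non-terminals involved (by the same procedure, iterated to a fixed point):
  FIRST(E) = { ';', 'n' }

From A → E E:
  - E is a non-terminal: add FIRST(E) \ {ε} = { ';', 'n' }
    E is not nullable, so stop
From A → ; n E:
  - ';' is a terminal: add ';' and stop

Collecting: FIRST(A) = { ';', 'n' }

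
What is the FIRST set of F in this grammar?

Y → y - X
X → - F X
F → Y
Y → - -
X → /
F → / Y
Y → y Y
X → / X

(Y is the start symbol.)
To compute FIRST(F), examine every production with F on the left-hand side, reading each right-hand side left to right until a non-nullable symbol is reached.

FIRST sets of the other non-terminals involved (by the same procedure, iterated to a fixed point):
  FIRST(Y) = { '-', 'y' }

From F → Y:
  - Y is a non-terminal: add FIRST(Y) \ {ε} = { '-', 'y' }
    Y is not nullable, so stop
From F → / Y:
  - '/' is a terminal: add '/' and stop

Collecting: FIRST(F) = { '-', '/', 'y' }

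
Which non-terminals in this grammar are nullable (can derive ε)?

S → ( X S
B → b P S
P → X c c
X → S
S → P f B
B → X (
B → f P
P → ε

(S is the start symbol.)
{ 'P' }

ε-productions: P → ε
So P is immediately nullable.
No further non-terminal can be added: every production for the remaining non-terminals contains a terminal or a non-nullable non-terminal.
Nullable = { 'P' }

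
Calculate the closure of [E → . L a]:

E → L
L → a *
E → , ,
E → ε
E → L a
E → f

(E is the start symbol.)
To compute CLOSURE, for each item [A → α.Bβ] where B is a non-terminal, add [B → .γ] for all productions B → γ; repeat for the newly added items until nothing changes.

Start with: [E → . L a]
  [E → . L a] has the dot before L: add [L → . a *]
No further items can be added.

CLOSURE = { [E → . L a], [L → . a *] }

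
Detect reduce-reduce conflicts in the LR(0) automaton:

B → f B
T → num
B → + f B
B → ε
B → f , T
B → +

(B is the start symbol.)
Augment with B' → B and build the canonical LR(0) collection (I0 = CLOSURE({[B' → . B]}), then GOTO on every symbol after a dot until no new states appear). It has 10 states:
  I0: { [B → . + f B], [B → . +], [B → . f , T], [B → . f B], [B → .], [B' → . B] }  — shift, reduce
  I1: { [B → + . f B], [B → + .] }  — shift, reduce
  I2: { [B' → B .] }  — accept
  I3: { [B → . + f B], [B → . +], [B → . f , T], [B → . f B], [B → .], [B → f . , T], [B → f . B] }  — shift, reduce
  I4: { [B → f , . T], [T → . num] }  — shift
  I5: { [B → f B .] }  — reduce
  I6: { [B → f , T .] }  — reduce
  I7: { [T → num .] }  — reduce
  I8: { [B → + f . B], [B → . + f B], [B → . +], [B → . f , T], [B → . f B], [B → .] }  — shift, reduce
  I9: { [B → + f B .] }  — reduce

No state contains more than one complete item.

Answer: No reduce-reduce conflicts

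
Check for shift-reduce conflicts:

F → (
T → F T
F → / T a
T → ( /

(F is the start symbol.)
Yes — I4: [F → ( .] vs [T → ( . /]

A shift-reduce conflict occurs when an LR(0) state has both:
  - a complete (reduce) item [A → α .] (dot at the end), and
  - a shift item [B → β . c γ] (dot before a terminal).

Augment with F' → F and build the canonical LR(0) collection (I0 = CLOSURE({[F' → . F]}), then GOTO on every symbol after a dot until no new states appear). It has 10 states:
  I0: { [F → . (], [F → . / T a], [F' → . F] }  — shift
  I1: { [F → ( .] }  — reduce
  I2: { [F → . (], [F → . / T a], [F → / . T a], [T → . ( /], [T → . F T] }  — shift
  I3: { [F' → F .] }  — accept
  I4: { [F → ( .], [T → ( . /] }  — shift, reduce
  I5: { [F → . (], [F → . / T a], [T → . ( /], [T → . F T], [T → F . T] }  — shift
  I6: { [F → / T . a] }  — shift
  I7: { [F → / T a .] }  — reduce
  I8: { [T → F T .] }  — reduce
  I9: { [T → ( / .] }  — reduce

I4 contains reduce item [F → ( .] and shift item [T → ( . /] — shift-reduce conflict.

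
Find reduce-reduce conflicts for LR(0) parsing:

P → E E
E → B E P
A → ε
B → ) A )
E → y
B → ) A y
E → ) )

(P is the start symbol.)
Augment with P' → P and build the canonical LR(0) collection (I0 = CLOSURE({[P' → . P]}), then GOTO on every symbol after a dot until no new states appear). It has 13 states:
  I0: { [B → . ) A )], [B → . ) A y], [E → . ) )], [E → . B E P], [E → . y], [P → . E E], [P' → . P] }  — shift
  I1: { [A → .], [B → ) . A )], [B → ) . A y], [E → ) . )] }  — shift, reduce
  I2: { [B → . ) A )], [B → . ) A y], [E → . ) )], [E → . B E P], [E → . y], [E → B . E P] }  — shift
  I3: { [B → . ) A )], [B → . ) A y], [E → . ) )], [E → . B E P], [E → . y], [P → E . E] }  — shift
  I4: { [P' → P .] }  — accept
  I5: { [E → y .] }  — reduce
  I6: { [P → E E .] }  — reduce
  I7: { [B → . ) A )], [B → . ) A y], [E → . ) )], [E → . B E P], [E → . y], [E → B E . P], [P → . E E] }  — shift
  I8: { [E → B E P .] }  — reduce
  I9: { [E → ) ) .] }  — reduce
  I10: { [B → ) A . )], [B → ) A . y] }  — shift
  I11: { [B → ) A ) .] }  — reduce
  I12: { [B → ) A y .] }  — reduce

No state contains more than one complete item.

Answer: No reduce-reduce conflicts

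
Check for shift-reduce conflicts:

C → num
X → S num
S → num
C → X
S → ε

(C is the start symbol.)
Augment with C' → C and build the canonical LR(0) collection (I0 = CLOSURE({[C' → . C]}), then GOTO on every symbol after a dot until no new states appear). It has 6 states:
  I0: { [C → . X], [C → . num], [C' → . C], [S → . num], [S → .], [X → . S num] }  — shift, reduce
  I1: { [C' → C .] }  — accept
  I2: { [X → S . num] }  — shift
  I3: { [C → X .] }  — reduce
  I4: { [C → num .], [S → num .] }  — 2 reduces
  I5: { [X → S num .] }  — reduce

I0 contains reduce item [S → .] and shift items [C → . num], [S → . num] — shift-reduce conflict.

Answer: Yes — I0: [S → .] vs [C → . num]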